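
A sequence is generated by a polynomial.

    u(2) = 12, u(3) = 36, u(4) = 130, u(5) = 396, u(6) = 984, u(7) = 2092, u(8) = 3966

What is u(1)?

D1: 24  94  266  588  1108  1874
D2: 70  172  322  520  766
D3: 102  150  198  246
D4: 48  48  48
The fourth differences are constant at 48.
Work back: 102 − 48 = 54;  70 − 54 = 16;  24 − 16 = 8;  12 − 8 = 4

4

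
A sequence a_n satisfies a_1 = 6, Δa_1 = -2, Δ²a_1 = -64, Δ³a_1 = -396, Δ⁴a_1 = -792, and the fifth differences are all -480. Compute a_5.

-2762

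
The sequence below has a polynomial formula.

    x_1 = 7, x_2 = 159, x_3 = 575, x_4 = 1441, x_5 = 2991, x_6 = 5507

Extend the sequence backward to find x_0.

-19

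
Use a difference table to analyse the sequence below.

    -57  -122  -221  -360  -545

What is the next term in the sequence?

-65  -99  -139  -185
-34  -40  -46
-6  -6
The third differences are constant (-6).
-46 − 6 = -52;  -185 − 52 = -237;  -545 − 237 = -782

-782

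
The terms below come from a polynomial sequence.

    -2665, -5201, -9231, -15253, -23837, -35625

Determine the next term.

Δ: -2536, -4030, -6022, -8584, -11788
Δ²: -1494, -1992, -2562, -3204
Δ³: -498, -570, -642
Δ⁴: -72, -72
The fourth differences are constant (-72).
-642 − 72 = -714;  -3204 − 714 = -3918;  -11788 − 3918 = -15706;  -35625 − 15706 = -51331

-51331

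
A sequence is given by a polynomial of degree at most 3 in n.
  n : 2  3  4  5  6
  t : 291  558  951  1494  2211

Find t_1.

First differences: 267  393  543  717
Second differences: 126  150  174
Third differences: 24  24
The third differences are constant at 24.
Work back: 126 − 24 = 102;  267 − 102 = 165;  291 − 165 = 126

126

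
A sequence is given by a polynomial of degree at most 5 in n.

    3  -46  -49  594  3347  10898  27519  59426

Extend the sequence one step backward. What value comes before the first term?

D1: -49  -3  643  2753  7551  16621  31907
D2: 46  646  2110  4798  9070  15286
D3: 600  1464  2688  4272  6216
D4: 864  1224  1584  1944
D5: 360  360  360
The fifth differences are constant at 360.
Work back: 864 − 360 = 504;  600 − 504 = 96;  46 − 96 = -50;  -49 + 50 = 1;  3 − 1 = 2

2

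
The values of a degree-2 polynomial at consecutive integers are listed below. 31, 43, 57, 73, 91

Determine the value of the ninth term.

12  14  16  18
2  2  2
Second differences constant at 2.
18 + 2 = 20;  91 + 20 = 111
20 + 2 = 22;  111 + 22 = 133
22 + 2 = 24;  133 + 24 = 157
24 + 2 = 26;  157 + 26 = 183

183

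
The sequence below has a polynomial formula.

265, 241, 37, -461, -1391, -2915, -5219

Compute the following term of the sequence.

First differences: -24 , -204 , -498 , -930 , -1524 , -2304
Second differences: -180 , -294 , -432 , -594 , -780
Third differences: -114 , -138 , -162 , -186
Fourth differences: -24 , -24 , -24
The fourth differences are constant (-24).
-186 − 24 = -210;  -780 − 210 = -990;  -2304 − 990 = -3294;  -5219 − 3294 = -8513

-8513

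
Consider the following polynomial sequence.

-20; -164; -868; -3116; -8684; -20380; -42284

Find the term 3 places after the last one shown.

-234164

D1: -144, -704, -2248, -5568, -11696, -21904
D2: -560, -1544, -3320, -6128, -10208
D3: -984, -1776, -2808, -4080
D4: -792, -1032, -1272
D5: -240, -240
Fifth differences constant at -240.
-1272 − 240 = -1512;  -4080 − 1512 = -5592;  -10208 − 5592 = -15800;  -21904 − 15800 = -37704;  -42284 − 37704 = -79988
-1512 − 240 = -1752;  -5592 − 1752 = -7344;  -15800 − 7344 = -23144;  -37704 − 23144 = -60848;  -79988 − 60848 = -140836
-1752 − 240 = -1992;  -7344 − 1992 = -9336;  -23144 − 9336 = -32480;  -60848 − 32480 = -93328;  -140836 − 93328 = -234164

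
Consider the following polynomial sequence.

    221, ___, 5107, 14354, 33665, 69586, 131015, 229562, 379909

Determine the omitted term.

Using the last 7 terms:
D1: 9247  19311  35921  61429  98547  150347
D2: 10064  16610  25508  37118  51800
D3: 6546  8898  11610  14682
D4: 2352  2712  3072
D5: 360  360
Constant fifth difference = 360.
Extend backward: 2352 − 360 = 1992;  6546 − 1992 = 4554;  10064 − 4554 = 5510;  9247 − 5510 = 3737;  5107 − 3737 = 1370

1370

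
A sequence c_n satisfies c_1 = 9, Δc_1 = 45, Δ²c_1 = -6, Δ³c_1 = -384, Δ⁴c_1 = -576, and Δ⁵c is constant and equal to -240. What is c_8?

-38442

Build the table forward from the leading diagonal:
Fifth differences: -240, -240, -240, -240, -240, -240, -240, -240
Fourth differences: -576, -816, -1056, -1296, -1536, -1776, -2016, -2256
Third differences: -384, -960, -1776, -2832, -4128, -5664, -7440, -9456
Second differences: -6, -390, -1350, -3126, -5958, -10086, -15750, -23190
First differences: 45, 39, -351, -1701, -4827, -10785, -20871, -36621
c: 9, 54, 93, -258, -1959, -6786, -17571, -38442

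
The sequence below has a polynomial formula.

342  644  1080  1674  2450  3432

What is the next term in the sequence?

Δ: 302  436  594  776  982
Δ²: 134  158  182  206
Δ³: 24  24  24
Constant third difference = 24, so extend:
206 + 24 = 230;  982 + 230 = 1212;  3432 + 1212 = 4644

4644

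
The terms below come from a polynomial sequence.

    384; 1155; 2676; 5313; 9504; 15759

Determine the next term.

24660

D1: 771, 1521, 2637, 4191, 6255
D2: 750, 1116, 1554, 2064
D3: 366, 438, 510
D4: 72, 72
Constant fourth difference = 72, so extend:
510 + 72 = 582;  2064 + 582 = 2646;  6255 + 2646 = 8901;  15759 + 8901 = 24660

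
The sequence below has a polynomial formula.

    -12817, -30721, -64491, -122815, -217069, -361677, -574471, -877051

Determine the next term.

-1295145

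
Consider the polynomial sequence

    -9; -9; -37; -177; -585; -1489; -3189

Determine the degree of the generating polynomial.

4

First differences: 0, -28, -140, -408, -904, -1700
Second differences: -28, -112, -268, -496, -796
Third differences: -84, -156, -228, -300
Fourth differences: -72, -72, -72
The fourth differences are constant, so the polynomial has degree 4.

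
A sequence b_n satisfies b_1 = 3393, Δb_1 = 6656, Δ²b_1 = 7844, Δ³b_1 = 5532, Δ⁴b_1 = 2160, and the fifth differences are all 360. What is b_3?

24549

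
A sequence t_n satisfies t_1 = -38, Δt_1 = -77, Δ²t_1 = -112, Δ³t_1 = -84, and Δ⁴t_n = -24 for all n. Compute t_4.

-689

Build the table forward from the leading diagonal:
D4: -24, -24, -24, -24
D3: -84, -108, -132, -156
D2: -112, -196, -304, -436
D1: -77, -189, -385, -689
t: -38, -115, -304, -689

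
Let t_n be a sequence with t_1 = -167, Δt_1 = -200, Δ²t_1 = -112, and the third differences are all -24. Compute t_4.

Build the table forward from the leading diagonal:
Δ³: -24  -24  -24  -24
Δ²: -112  -136  -160  -184
Δ: -200  -312  -448  -608
t: -167  -367  -679  -1127

-1127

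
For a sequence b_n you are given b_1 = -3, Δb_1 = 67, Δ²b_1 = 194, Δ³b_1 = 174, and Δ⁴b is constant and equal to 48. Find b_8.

Build the table forward from the leading diagonal:
D4: 48  48  48  48  48  48  48  48
D3: 174  222  270  318  366  414  462  510
D2: 194  368  590  860  1178  1544  1958  2420
D1: 67  261  629  1219  2079  3257  4801  6759
b: -3  64  325  954  2173  4252  7509  12310

12310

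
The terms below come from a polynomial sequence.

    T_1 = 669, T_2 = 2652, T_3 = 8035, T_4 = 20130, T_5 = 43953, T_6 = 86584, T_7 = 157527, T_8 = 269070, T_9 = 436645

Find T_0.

118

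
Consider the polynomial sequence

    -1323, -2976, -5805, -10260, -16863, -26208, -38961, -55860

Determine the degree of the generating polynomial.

4

First differences: -1653, -2829, -4455, -6603, -9345, -12753, -16899
Second differences: -1176, -1626, -2148, -2742, -3408, -4146
Third differences: -450, -522, -594, -666, -738
Fourth differences: -72, -72, -72, -72
The fourth differences are constant, so the polynomial has degree 4.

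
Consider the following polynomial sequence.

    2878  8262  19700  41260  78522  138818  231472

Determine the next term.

5384 , 11438 , 21560 , 37262 , 60296 , 92654
6054 , 10122 , 15702 , 23034 , 32358
4068 , 5580 , 7332 , 9324
1512 , 1752 , 1992
240 , 240
Fifth differences constant at 240.
1992 + 240 = 2232;  9324 + 2232 = 11556;  32358 + 11556 = 43914;  92654 + 43914 = 136568;  231472 + 136568 = 368040

368040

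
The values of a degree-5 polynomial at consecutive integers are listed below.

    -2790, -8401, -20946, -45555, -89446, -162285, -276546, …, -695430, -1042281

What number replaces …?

-447871

Using the first 7 terms:
First differences: -5611  -12545  -24609  -43891  -72839  -114261
Second differences: -6934  -12064  -19282  -28948  -41422
Third differences: -5130  -7218  -9666  -12474
Fourth differences: -2088  -2448  -2808
Fifth differences: -360  -360
Constant fifth difference = -360.
Extend forward: -2808 − 360 = -3168;  -12474 − 3168 = -15642;  -41422 − 15642 = -57064;  -114261 − 57064 = -171325;  -276546 − 171325 = -447871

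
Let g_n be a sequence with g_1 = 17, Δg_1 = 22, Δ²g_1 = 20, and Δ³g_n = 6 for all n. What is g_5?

249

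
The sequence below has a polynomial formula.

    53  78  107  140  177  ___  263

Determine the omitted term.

218

Using the first 5 terms:
Δ: 25  29  33  37
Δ²: 4  4  4
Constant second difference = 4.
Extend forward: 37 + 4 = 41;  177 + 41 = 218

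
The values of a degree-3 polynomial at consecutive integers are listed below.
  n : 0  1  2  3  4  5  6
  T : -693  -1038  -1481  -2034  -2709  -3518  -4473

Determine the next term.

-5586

First differences: -345, -443, -553, -675, -809, -955
Second differences: -98, -110, -122, -134, -146
Third differences: -12, -12, -12, -12
Third differences constant at -12.
-146 − 12 = -158;  -955 − 158 = -1113;  -4473 − 1113 = -5586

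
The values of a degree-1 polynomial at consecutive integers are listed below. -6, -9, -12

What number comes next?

-15

Δ: -3  -3
Constant first difference = -3, so extend:
-12 − 3 = -15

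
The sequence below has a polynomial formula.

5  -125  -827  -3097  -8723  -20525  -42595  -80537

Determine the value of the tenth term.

First differences: -130, -702, -2270, -5626, -11802, -22070, -37942
Second differences: -572, -1568, -3356, -6176, -10268, -15872
Third differences: -996, -1788, -2820, -4092, -5604
Fourth differences: -792, -1032, -1272, -1512
Fifth differences: -240, -240, -240
The fifth differences are constant (-240).
-1512 − 240 = -1752;  -5604 − 1752 = -7356;  -15872 − 7356 = -23228;  -37942 − 23228 = -61170;  -80537 − 61170 = -141707
-1752 − 240 = -1992;  -7356 − 1992 = -9348;  -23228 − 9348 = -32576;  -61170 − 32576 = -93746;  -141707 − 93746 = -235453

-235453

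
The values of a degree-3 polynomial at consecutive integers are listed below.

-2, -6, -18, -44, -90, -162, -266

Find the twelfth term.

-1476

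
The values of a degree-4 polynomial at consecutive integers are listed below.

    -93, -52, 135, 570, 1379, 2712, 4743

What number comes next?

7670

First differences: 41, 187, 435, 809, 1333, 2031
Second differences: 146, 248, 374, 524, 698
Third differences: 102, 126, 150, 174
Fourth differences: 24, 24, 24
Fourth differences constant at 24.
174 + 24 = 198;  698 + 198 = 896;  2031 + 896 = 2927;  4743 + 2927 = 7670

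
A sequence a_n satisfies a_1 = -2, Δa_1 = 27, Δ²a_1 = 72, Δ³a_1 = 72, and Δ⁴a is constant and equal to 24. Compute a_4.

367

Build the table forward from the leading diagonal:
D4: 24, 24, 24, 24
D3: 72, 96, 120, 144
D2: 72, 144, 240, 360
D1: 27, 99, 243, 483
a: -2, 25, 124, 367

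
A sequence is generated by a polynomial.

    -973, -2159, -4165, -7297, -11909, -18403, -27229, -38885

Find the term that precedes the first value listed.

-349

First differences: -1186, -2006, -3132, -4612, -6494, -8826, -11656
Second differences: -820, -1126, -1480, -1882, -2332, -2830
Third differences: -306, -354, -402, -450, -498
Fourth differences: -48, -48, -48, -48
The fourth differences are constant at -48.
Work back: -306 + 48 = -258;  -820 + 258 = -562;  -1186 + 562 = -624;  -973 + 624 = -349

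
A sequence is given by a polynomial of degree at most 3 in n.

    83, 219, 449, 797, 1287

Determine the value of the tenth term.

D1: 136  230  348  490
D2: 94  118  142
D3: 24  24
Constant third difference = 24, so extend:
142 + 24 = 166;  490 + 166 = 656;  1287 + 656 = 1943
166 + 24 = 190;  656 + 190 = 846;  1943 + 846 = 2789
190 + 24 = 214;  846 + 214 = 1060;  2789 + 1060 = 3849
214 + 24 = 238;  1060 + 238 = 1298;  3849 + 1298 = 5147
238 + 24 = 262;  1298 + 262 = 1560;  5147 + 1560 = 6707

6707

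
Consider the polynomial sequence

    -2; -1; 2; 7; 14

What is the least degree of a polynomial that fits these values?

2

1, 3, 5, 7
2, 2, 2
The second differences are constant, so the polynomial has degree 2.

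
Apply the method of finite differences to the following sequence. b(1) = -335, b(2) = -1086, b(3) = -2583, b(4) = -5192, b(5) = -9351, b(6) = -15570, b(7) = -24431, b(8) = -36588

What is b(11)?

-100455

D1: -751 , -1497 , -2609 , -4159 , -6219 , -8861 , -12157
D2: -746 , -1112 , -1550 , -2060 , -2642 , -3296
D3: -366 , -438 , -510 , -582 , -654
D4: -72 , -72 , -72 , -72
Fourth differences constant at -72.
-654 − 72 = -726;  -3296 − 726 = -4022;  -12157 − 4022 = -16179;  -36588 − 16179 = -52767
-726 − 72 = -798;  -4022 − 798 = -4820;  -16179 − 4820 = -20999;  -52767 − 20999 = -73766
-798 − 72 = -870;  -4820 − 870 = -5690;  -20999 − 5690 = -26689;  -73766 − 26689 = -100455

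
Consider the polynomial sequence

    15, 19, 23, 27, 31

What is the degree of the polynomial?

1

First differences: 4, 4, 4, 4
The first differences are constant, so the polynomial has degree 1.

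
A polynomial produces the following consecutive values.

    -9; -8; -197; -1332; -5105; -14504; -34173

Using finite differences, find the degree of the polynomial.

D1: 1, -189, -1135, -3773, -9399, -19669
D2: -190, -946, -2638, -5626, -10270
D3: -756, -1692, -2988, -4644
D4: -936, -1296, -1656
D5: -360, -360
The fifth differences are constant, so the polynomial has degree 5.

5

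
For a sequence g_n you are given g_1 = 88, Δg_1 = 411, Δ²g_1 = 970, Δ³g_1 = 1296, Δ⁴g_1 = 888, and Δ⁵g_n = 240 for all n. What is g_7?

Build the table forward from the leading diagonal:
Fifth differences: 240  240  240  240  240  240  240
Fourth differences: 888  1128  1368  1608  1848  2088  2328
Third differences: 1296  2184  3312  4680  6288  8136  10224
Second differences: 970  2266  4450  7762  12442  18730  26866
First differences: 411  1381  3647  8097  15859  28301  47031
g: 88  499  1880  5527  13624  29483  57784

57784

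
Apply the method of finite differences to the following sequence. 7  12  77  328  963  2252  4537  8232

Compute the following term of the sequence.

13823

Δ: 5  65  251  635  1289  2285  3695
Δ²: 60  186  384  654  996  1410
Δ³: 126  198  270  342  414
Δ⁴: 72  72  72  72
Constant fourth difference = 72, so extend:
414 + 72 = 486;  1410 + 486 = 1896;  3695 + 1896 = 5591;  8232 + 5591 = 13823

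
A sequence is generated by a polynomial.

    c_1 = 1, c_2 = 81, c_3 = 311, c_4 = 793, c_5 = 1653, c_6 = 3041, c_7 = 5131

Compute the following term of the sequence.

8121

Δ: 80  230  482  860  1388  2090
Δ²: 150  252  378  528  702
Δ³: 102  126  150  174
Δ⁴: 24  24  24
Fourth differences constant at 24.
174 + 24 = 198;  702 + 198 = 900;  2090 + 900 = 2990;  5131 + 2990 = 8121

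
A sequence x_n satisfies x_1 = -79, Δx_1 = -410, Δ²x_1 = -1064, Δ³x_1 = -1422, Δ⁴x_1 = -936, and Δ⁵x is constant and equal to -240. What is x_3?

-1963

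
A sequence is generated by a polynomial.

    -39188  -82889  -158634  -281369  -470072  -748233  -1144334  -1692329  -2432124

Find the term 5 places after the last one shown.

D1: -43701, -75745, -122735, -188703, -278161, -396101, -547995, -739795
D2: -32044, -46990, -65968, -89458, -117940, -151894, -191800
D3: -14946, -18978, -23490, -28482, -33954, -39906
D4: -4032, -4512, -4992, -5472, -5952
D5: -480, -480, -480, -480
Constant fifth difference = -480, so extend:
-5952 − 480 = -6432;  -39906 − 6432 = -46338;  -191800 − 46338 = -238138;  -739795 − 238138 = -977933;  -2432124 − 977933 = -3410057
-6432 − 480 = -6912;  -46338 − 6912 = -53250;  -238138 − 53250 = -291388;  -977933 − 291388 = -1269321;  -3410057 − 1269321 = -4679378
-6912 − 480 = -7392;  -53250 − 7392 = -60642;  -291388 − 60642 = -352030;  -1269321 − 352030 = -1621351;  -4679378 − 1621351 = -6300729
-7392 − 480 = -7872;  -60642 − 7872 = -68514;  -352030 − 68514 = -420544;  -1621351 − 420544 = -2041895;  -6300729 − 2041895 = -8342624
-7872 − 480 = -8352;  -68514 − 8352 = -76866;  -420544 − 76866 = -497410;  -2041895 − 497410 = -2539305;  -8342624 − 2539305 = -10881929

-10881929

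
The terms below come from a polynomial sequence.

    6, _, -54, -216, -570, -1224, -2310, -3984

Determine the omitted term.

Using the last 6 terms:
Δ: -162  -354  -654  -1086  -1674
Δ²: -192  -300  -432  -588
Δ³: -108  -132  -156
Δ⁴: -24  -24
Constant fourth difference = -24.
Extend backward: -108 + 24 = -84;  -192 + 84 = -108;  -162 + 108 = -54;  -54 + 54 = 0

0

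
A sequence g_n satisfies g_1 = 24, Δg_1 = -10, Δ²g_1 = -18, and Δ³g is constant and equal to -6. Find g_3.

-14

Build the table forward from the leading diagonal:
Third differences: -6, -6, -6
Second differences: -18, -24, -30
First differences: -10, -28, -52
g: 24, 14, -14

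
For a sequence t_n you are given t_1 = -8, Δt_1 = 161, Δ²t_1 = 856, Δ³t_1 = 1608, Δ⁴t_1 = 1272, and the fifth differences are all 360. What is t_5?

Build the table forward from the leading diagonal:
Δ⁵: 360  360  360  360  360
Δ⁴: 1272  1632  1992  2352  2712
Δ³: 1608  2880  4512  6504  8856
Δ²: 856  2464  5344  9856  16360
Δ: 161  1017  3481  8825  18681
t: -8  153  1170  4651  13476

13476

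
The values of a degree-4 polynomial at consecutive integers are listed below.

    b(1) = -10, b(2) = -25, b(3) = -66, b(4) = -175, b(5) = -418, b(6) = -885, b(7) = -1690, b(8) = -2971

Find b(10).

-15, -41, -109, -243, -467, -805, -1281
-26, -68, -134, -224, -338, -476
-42, -66, -90, -114, -138
-24, -24, -24, -24
Fourth differences constant at -24.
-138 − 24 = -162;  -476 − 162 = -638;  -1281 − 638 = -1919;  -2971 − 1919 = -4890
-162 − 24 = -186;  -638 − 186 = -824;  -1919 − 824 = -2743;  -4890 − 2743 = -7633

-7633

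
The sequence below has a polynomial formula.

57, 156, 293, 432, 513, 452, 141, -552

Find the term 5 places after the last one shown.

-16047

Δ: 99, 137, 139, 81, -61, -311, -693
Δ²: 38, 2, -58, -142, -250, -382
Δ³: -36, -60, -84, -108, -132
Δ⁴: -24, -24, -24, -24
The fourth differences are constant (-24).
-132 − 24 = -156;  -382 − 156 = -538;  -693 − 538 = -1231;  -552 − 1231 = -1783
-156 − 24 = -180;  -538 − 180 = -718;  -1231 − 718 = -1949;  -1783 − 1949 = -3732
-180 − 24 = -204;  -718 − 204 = -922;  -1949 − 922 = -2871;  -3732 − 2871 = -6603
-204 − 24 = -228;  -922 − 228 = -1150;  -2871 − 1150 = -4021;  -6603 − 4021 = -10624
-228 − 24 = -252;  -1150 − 252 = -1402;  -4021 − 1402 = -5423;  -10624 − 5423 = -16047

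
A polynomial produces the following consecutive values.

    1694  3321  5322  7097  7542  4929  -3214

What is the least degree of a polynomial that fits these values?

1627, 2001, 1775, 445, -2613, -8143
374, -226, -1330, -3058, -5530
-600, -1104, -1728, -2472
-504, -624, -744
-120, -120
The fifth differences are constant, so the polynomial has degree 5.

5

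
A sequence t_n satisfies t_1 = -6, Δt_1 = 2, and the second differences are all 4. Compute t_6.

44

Build the table forward from the leading diagonal:
D2: 4  4  4  4  4  4
D1: 2  6  10  14  18  22
t: -6  -4  2  12  26  44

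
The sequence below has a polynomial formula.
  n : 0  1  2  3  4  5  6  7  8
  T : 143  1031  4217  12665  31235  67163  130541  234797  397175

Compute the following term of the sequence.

639215

Δ: 888  3186  8448  18570  35928  63378  104256  162378
Δ²: 2298  5262  10122  17358  27450  40878  58122
Δ³: 2964  4860  7236  10092  13428  17244
Δ⁴: 1896  2376  2856  3336  3816
Δ⁵: 480  480  480  480
The fifth differences are constant (480).
3816 + 480 = 4296;  17244 + 4296 = 21540;  58122 + 21540 = 79662;  162378 + 79662 = 242040;  397175 + 242040 = 639215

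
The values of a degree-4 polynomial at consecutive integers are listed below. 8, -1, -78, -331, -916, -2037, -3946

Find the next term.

-9, -77, -253, -585, -1121, -1909
-68, -176, -332, -536, -788
-108, -156, -204, -252
-48, -48, -48
Fourth differences constant at -48.
-252 − 48 = -300;  -788 − 300 = -1088;  -1909 − 1088 = -2997;  -3946 − 2997 = -6943

-6943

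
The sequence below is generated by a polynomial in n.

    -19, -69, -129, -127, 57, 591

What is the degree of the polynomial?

-50, -60, 2, 184, 534
-10, 62, 182, 350
72, 120, 168
48, 48
The fourth differences are constant, so the polynomial has degree 4.

4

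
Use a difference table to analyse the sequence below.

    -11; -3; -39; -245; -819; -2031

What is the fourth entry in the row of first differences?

Δ: 8, -36, -206, -574, -1212
Δ²: -44, -170, -368, -638
Δ³: -126, -198, -270
Δ⁴: -72, -72

-574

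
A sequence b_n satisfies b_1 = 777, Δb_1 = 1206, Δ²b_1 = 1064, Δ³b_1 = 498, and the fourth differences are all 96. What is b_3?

4253

Build the table forward from the leading diagonal:
Fourth differences: 96, 96, 96
Third differences: 498, 594, 690
Second differences: 1064, 1562, 2156
First differences: 1206, 2270, 3832
b: 777, 1983, 4253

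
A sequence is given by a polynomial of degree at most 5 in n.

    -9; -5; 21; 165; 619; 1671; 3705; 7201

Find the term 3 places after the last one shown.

32701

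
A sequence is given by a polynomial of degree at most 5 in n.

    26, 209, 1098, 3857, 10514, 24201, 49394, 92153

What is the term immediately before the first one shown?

9

Δ: 183  889  2759  6657  13687  25193  42759
Δ²: 706  1870  3898  7030  11506  17566
Δ³: 1164  2028  3132  4476  6060
Δ⁴: 864  1104  1344  1584
Δ⁵: 240  240  240
The fifth differences are constant at 240.
Work back: 864 − 240 = 624;  1164 − 624 = 540;  706 − 540 = 166;  183 − 166 = 17;  26 − 17 = 9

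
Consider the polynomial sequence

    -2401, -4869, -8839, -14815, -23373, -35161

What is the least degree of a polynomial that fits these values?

4

Δ: -2468, -3970, -5976, -8558, -11788
Δ²: -1502, -2006, -2582, -3230
Δ³: -504, -576, -648
Δ⁴: -72, -72
The fourth differences are constant, so the polynomial has degree 4.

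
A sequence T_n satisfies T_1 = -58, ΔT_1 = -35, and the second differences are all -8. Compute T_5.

-246

Build the table forward from the leading diagonal:
Second differences: -8  -8  -8  -8  -8
First differences: -35  -43  -51  -59  -67
T: -58  -93  -136  -187  -246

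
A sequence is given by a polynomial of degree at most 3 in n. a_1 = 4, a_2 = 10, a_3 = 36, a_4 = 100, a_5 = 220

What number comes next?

414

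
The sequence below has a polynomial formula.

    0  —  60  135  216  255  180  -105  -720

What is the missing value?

Using the last 7 terms:
Δ: 75, 81, 39, -75, -285, -615
Δ²: 6, -42, -114, -210, -330
Δ³: -48, -72, -96, -120
Δ⁴: -24, -24, -24
Constant fourth difference = -24.
Extend backward: -48 + 24 = -24;  6 + 24 = 30;  75 − 30 = 45;  60 − 45 = 15

15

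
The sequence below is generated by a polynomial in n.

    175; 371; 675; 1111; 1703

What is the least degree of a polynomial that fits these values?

3

D1: 196, 304, 436, 592
D2: 108, 132, 156
D3: 24, 24
The third differences are constant, so the polynomial has degree 3.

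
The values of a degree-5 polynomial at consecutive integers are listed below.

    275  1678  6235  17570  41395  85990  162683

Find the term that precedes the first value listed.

1403, 4557, 11335, 23825, 44595, 76693
3154, 6778, 12490, 20770, 32098
3624, 5712, 8280, 11328
2088, 2568, 3048
480, 480
The fifth differences are constant at 480.
Work back: 2088 − 480 = 1608;  3624 − 1608 = 2016;  3154 − 2016 = 1138;  1403 − 1138 = 265;  275 − 265 = 10

10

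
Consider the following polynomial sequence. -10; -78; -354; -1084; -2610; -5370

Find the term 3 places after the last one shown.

-26874

First differences: -68  -276  -730  -1526  -2760
Second differences: -208  -454  -796  -1234
Third differences: -246  -342  -438
Fourth differences: -96  -96
Fourth differences constant at -96.
-438 − 96 = -534;  -1234 − 534 = -1768;  -2760 − 1768 = -4528;  -5370 − 4528 = -9898
-534 − 96 = -630;  -1768 − 630 = -2398;  -4528 − 2398 = -6926;  -9898 − 6926 = -16824
-630 − 96 = -726;  -2398 − 726 = -3124;  -6926 − 3124 = -10050;  -16824 − 10050 = -26874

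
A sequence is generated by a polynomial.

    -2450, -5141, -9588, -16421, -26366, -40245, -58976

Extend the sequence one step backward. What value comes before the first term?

-981

Δ: -2691, -4447, -6833, -9945, -13879, -18731
Δ²: -1756, -2386, -3112, -3934, -4852
Δ³: -630, -726, -822, -918
Δ⁴: -96, -96, -96
The fourth differences are constant at -96.
Work back: -630 + 96 = -534;  -1756 + 534 = -1222;  -2691 + 1222 = -1469;  -2450 + 1469 = -981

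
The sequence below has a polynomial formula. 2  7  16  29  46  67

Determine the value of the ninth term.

D1: 5, 9, 13, 17, 21
D2: 4, 4, 4, 4
Constant second difference = 4, so extend:
21 + 4 = 25;  67 + 25 = 92
25 + 4 = 29;  92 + 29 = 121
29 + 4 = 33;  121 + 33 = 154

154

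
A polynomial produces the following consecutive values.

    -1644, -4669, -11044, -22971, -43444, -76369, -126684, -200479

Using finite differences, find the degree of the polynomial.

5

-3025, -6375, -11927, -20473, -32925, -50315, -73795
-3350, -5552, -8546, -12452, -17390, -23480
-2202, -2994, -3906, -4938, -6090
-792, -912, -1032, -1152
-120, -120, -120
The fifth differences are constant, so the polynomial has degree 5.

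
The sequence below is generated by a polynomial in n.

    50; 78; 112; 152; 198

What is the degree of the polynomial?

D1: 28, 34, 40, 46
D2: 6, 6, 6
The second differences are constant, so the polynomial has degree 2.

2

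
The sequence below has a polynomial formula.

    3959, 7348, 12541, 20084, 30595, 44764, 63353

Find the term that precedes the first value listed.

3389  5193  7543  10511  14169  18589
1804  2350  2968  3658  4420
546  618  690  762
72  72  72
The fourth differences are constant at 72.
Work back: 546 − 72 = 474;  1804 − 474 = 1330;  3389 − 1330 = 2059;  3959 − 2059 = 1900

1900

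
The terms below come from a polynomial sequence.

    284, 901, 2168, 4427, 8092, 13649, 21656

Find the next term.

32743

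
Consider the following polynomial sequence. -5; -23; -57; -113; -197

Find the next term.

-315

First differences: -18, -34, -56, -84
Second differences: -16, -22, -28
Third differences: -6, -6
The third differences are constant (-6).
-28 − 6 = -34;  -84 − 34 = -118;  -197 − 118 = -315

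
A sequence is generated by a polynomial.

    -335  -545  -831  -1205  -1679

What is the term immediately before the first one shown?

-189

D1: -210, -286, -374, -474
D2: -76, -88, -100
D3: -12, -12
The third differences are constant at -12.
Work back: -76 + 12 = -64;  -210 + 64 = -146;  -335 + 146 = -189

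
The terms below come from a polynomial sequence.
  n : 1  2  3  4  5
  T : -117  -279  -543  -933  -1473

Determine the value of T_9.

-5613

-162 , -264 , -390 , -540
-102 , -126 , -150
-24 , -24
Third differences constant at -24.
-150 − 24 = -174;  -540 − 174 = -714;  -1473 − 714 = -2187
-174 − 24 = -198;  -714 − 198 = -912;  -2187 − 912 = -3099
-198 − 24 = -222;  -912 − 222 = -1134;  -3099 − 1134 = -4233
-222 − 24 = -246;  -1134 − 246 = -1380;  -4233 − 1380 = -5613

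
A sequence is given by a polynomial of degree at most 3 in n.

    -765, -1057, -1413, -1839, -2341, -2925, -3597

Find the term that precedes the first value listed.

-531

First differences: -292  -356  -426  -502  -584  -672
Second differences: -64  -70  -76  -82  -88
Third differences: -6  -6  -6  -6
The third differences are constant at -6.
Work back: -64 + 6 = -58;  -292 + 58 = -234;  -765 + 234 = -531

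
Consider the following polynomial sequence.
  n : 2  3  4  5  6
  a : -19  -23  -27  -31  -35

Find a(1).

-15

-4, -4, -4, -4
The first differences are constant at -4.
Work back: -19 + 4 = -15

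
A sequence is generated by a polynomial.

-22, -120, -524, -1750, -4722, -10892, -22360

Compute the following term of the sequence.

First differences: -98 , -404 , -1226 , -2972 , -6170 , -11468
Second differences: -306 , -822 , -1746 , -3198 , -5298
Third differences: -516 , -924 , -1452 , -2100
Fourth differences: -408 , -528 , -648
Fifth differences: -120 , -120
Constant fifth difference = -120, so extend:
-648 − 120 = -768;  -2100 − 768 = -2868;  -5298 − 2868 = -8166;  -11468 − 8166 = -19634;  -22360 − 19634 = -41994

-41994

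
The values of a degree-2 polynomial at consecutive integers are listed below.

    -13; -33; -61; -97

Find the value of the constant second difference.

-8

Δ: -20, -28, -36
Δ²: -8, -8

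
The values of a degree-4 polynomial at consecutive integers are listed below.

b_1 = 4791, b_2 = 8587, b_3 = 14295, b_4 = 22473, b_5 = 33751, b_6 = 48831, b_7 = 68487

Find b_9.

124983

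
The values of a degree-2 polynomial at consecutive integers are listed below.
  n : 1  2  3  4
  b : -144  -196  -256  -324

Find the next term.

First differences: -52, -60, -68
Second differences: -8, -8
Second differences constant at -8.
-68 − 8 = -76;  -324 − 76 = -400

-400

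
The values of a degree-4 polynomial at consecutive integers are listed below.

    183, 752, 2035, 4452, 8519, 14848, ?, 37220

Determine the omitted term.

24147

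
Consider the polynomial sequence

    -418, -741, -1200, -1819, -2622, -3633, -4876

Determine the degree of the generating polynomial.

3

-323, -459, -619, -803, -1011, -1243
-136, -160, -184, -208, -232
-24, -24, -24, -24
The third differences are constant, so the polynomial has degree 3.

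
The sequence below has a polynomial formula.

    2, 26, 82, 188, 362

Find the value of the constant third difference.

18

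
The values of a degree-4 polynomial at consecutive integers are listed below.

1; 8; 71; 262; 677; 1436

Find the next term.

7 , 63 , 191 , 415 , 759
56 , 128 , 224 , 344
72 , 96 , 120
24 , 24
The fourth differences are constant (24).
120 + 24 = 144;  344 + 144 = 488;  759 + 488 = 1247;  1436 + 1247 = 2683

2683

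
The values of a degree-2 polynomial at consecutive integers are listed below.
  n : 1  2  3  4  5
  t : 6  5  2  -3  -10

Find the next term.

D1: -1 , -3 , -5 , -7
D2: -2 , -2 , -2
Second differences constant at -2.
-7 − 2 = -9;  -10 − 9 = -19

-19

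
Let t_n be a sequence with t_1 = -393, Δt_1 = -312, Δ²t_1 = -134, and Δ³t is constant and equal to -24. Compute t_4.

-1755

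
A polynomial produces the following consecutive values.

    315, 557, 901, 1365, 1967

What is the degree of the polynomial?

242, 344, 464, 602
102, 120, 138
18, 18
The third differences are constant, so the polynomial has degree 3.

3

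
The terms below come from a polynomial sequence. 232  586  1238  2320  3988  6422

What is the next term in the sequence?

9826

354, 652, 1082, 1668, 2434
298, 430, 586, 766
132, 156, 180
24, 24
Fourth differences constant at 24.
180 + 24 = 204;  766 + 204 = 970;  2434 + 970 = 3404;  6422 + 3404 = 9826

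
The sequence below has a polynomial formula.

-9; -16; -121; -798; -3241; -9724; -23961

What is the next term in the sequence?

-51466

-7 , -105 , -677 , -2443 , -6483 , -14237
-98 , -572 , -1766 , -4040 , -7754
-474 , -1194 , -2274 , -3714
-720 , -1080 , -1440
-360 , -360
Constant fifth difference = -360, so extend:
-1440 − 360 = -1800;  -3714 − 1800 = -5514;  -7754 − 5514 = -13268;  -14237 − 13268 = -27505;  -23961 − 27505 = -51466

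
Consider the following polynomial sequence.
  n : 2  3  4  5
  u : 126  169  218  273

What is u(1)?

89

D1: 43  49  55
D2: 6  6
The second differences are constant at 6.
Work back: 43 − 6 = 37;  126 − 37 = 89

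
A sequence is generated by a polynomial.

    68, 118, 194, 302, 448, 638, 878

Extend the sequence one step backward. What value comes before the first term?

38

First differences: 50  76  108  146  190  240
Second differences: 26  32  38  44  50
Third differences: 6  6  6  6
The third differences are constant at 6.
Work back: 26 − 6 = 20;  50 − 20 = 30;  68 − 30 = 38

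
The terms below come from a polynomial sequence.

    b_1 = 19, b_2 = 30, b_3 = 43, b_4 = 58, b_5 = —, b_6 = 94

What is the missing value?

Using the first 4 terms:
First differences: 11  13  15
Second differences: 2  2
Constant second difference = 2.
Extend forward: 15 + 2 = 17;  58 + 17 = 75

75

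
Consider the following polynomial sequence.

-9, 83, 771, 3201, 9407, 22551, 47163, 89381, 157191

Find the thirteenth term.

922191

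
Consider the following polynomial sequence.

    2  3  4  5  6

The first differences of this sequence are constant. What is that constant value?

First differences: 1, 1, 1, 1

1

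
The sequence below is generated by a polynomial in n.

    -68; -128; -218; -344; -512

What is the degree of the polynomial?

First differences: -60, -90, -126, -168
Second differences: -30, -36, -42
Third differences: -6, -6
The third differences are constant, so the polynomial has degree 3.

3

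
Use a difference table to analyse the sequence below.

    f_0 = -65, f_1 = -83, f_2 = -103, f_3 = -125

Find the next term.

-149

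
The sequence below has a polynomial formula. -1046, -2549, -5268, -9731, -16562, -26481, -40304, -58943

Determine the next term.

-1503, -2719, -4463, -6831, -9919, -13823, -18639
-1216, -1744, -2368, -3088, -3904, -4816
-528, -624, -720, -816, -912
-96, -96, -96, -96
Fourth differences constant at -96.
-912 − 96 = -1008;  -4816 − 1008 = -5824;  -18639 − 5824 = -24463;  -58943 − 24463 = -83406

-83406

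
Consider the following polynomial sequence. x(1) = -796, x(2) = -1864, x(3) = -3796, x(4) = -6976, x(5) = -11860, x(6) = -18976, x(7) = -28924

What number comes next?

-42376

-1068  -1932  -3180  -4884  -7116  -9948
-864  -1248  -1704  -2232  -2832
-384  -456  -528  -600
-72  -72  -72
The fourth differences are constant (-72).
-600 − 72 = -672;  -2832 − 672 = -3504;  -9948 − 3504 = -13452;  -28924 − 13452 = -42376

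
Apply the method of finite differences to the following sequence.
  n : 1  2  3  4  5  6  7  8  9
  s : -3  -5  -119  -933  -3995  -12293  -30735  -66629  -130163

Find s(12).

-641765

D1: -2, -114, -814, -3062, -8298, -18442, -35894, -63534
D2: -112, -700, -2248, -5236, -10144, -17452, -27640
D3: -588, -1548, -2988, -4908, -7308, -10188
D4: -960, -1440, -1920, -2400, -2880
D5: -480, -480, -480, -480
Fifth differences constant at -480.
-2880 − 480 = -3360;  -10188 − 3360 = -13548;  -27640 − 13548 = -41188;  -63534 − 41188 = -104722;  -130163 − 104722 = -234885
-3360 − 480 = -3840;  -13548 − 3840 = -17388;  -41188 − 17388 = -58576;  -104722 − 58576 = -163298;  -234885 − 163298 = -398183
-3840 − 480 = -4320;  -17388 − 4320 = -21708;  -58576 − 21708 = -80284;  -163298 − 80284 = -243582;  -398183 − 243582 = -641765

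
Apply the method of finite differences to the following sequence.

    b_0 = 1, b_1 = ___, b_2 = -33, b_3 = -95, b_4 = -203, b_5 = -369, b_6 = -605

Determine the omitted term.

-5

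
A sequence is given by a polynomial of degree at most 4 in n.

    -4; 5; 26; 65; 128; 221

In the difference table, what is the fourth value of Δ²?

30

First differences: 9, 21, 39, 63, 93
Second differences: 12, 18, 24, 30
Third differences: 6, 6, 6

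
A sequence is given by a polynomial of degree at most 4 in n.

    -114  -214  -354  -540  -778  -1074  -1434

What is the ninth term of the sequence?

-2370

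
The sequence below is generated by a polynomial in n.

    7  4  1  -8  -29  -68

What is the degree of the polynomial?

3

D1: -3, -3, -9, -21, -39
D2: 0, -6, -12, -18
D3: -6, -6, -6
The third differences are constant, so the polynomial has degree 3.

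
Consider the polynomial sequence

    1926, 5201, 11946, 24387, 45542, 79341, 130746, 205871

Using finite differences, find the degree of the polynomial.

5

3275, 6745, 12441, 21155, 33799, 51405, 75125
3470, 5696, 8714, 12644, 17606, 23720
2226, 3018, 3930, 4962, 6114
792, 912, 1032, 1152
120, 120, 120
The fifth differences are constant, so the polynomial has degree 5.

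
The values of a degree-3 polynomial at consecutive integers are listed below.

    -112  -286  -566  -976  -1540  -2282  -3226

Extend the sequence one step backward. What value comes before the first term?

First differences: -174, -280, -410, -564, -742, -944
Second differences: -106, -130, -154, -178, -202
Third differences: -24, -24, -24, -24
The third differences are constant at -24.
Work back: -106 + 24 = -82;  -174 + 82 = -92;  -112 + 92 = -20

-20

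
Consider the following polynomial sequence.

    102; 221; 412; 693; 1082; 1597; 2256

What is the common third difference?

18

First differences: 119, 191, 281, 389, 515, 659
Second differences: 72, 90, 108, 126, 144
Third differences: 18, 18, 18, 18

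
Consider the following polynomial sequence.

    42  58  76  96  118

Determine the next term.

142

First differences: 16  18  20  22
Second differences: 2  2  2
The second differences are constant (2).
22 + 2 = 24;  118 + 24 = 142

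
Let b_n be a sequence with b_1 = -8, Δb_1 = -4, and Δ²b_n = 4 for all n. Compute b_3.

-12

Build the table forward from the leading diagonal:
Second differences: 4, 4, 4
First differences: -4, 0, 4
b: -8, -12, -12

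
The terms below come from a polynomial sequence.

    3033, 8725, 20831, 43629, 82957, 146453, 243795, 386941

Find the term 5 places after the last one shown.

First differences: 5692, 12106, 22798, 39328, 63496, 97342, 143146
Second differences: 6414, 10692, 16530, 24168, 33846, 45804
Third differences: 4278, 5838, 7638, 9678, 11958
Fourth differences: 1560, 1800, 2040, 2280
Fifth differences: 240, 240, 240
The fifth differences are constant (240).
2280 + 240 = 2520;  11958 + 2520 = 14478;  45804 + 14478 = 60282;  143146 + 60282 = 203428;  386941 + 203428 = 590369
2520 + 240 = 2760;  14478 + 2760 = 17238;  60282 + 17238 = 77520;  203428 + 77520 = 280948;  590369 + 280948 = 871317
2760 + 240 = 3000;  17238 + 3000 = 20238;  77520 + 20238 = 97758;  280948 + 97758 = 378706;  871317 + 378706 = 1250023
3000 + 240 = 3240;  20238 + 3240 = 23478;  97758 + 23478 = 121236;  378706 + 121236 = 499942;  1250023 + 499942 = 1749965
3240 + 240 = 3480;  23478 + 3480 = 26958;  121236 + 26958 = 148194;  499942 + 148194 = 648136;  1749965 + 648136 = 2398101

2398101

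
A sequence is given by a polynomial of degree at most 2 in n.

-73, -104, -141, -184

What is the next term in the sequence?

-233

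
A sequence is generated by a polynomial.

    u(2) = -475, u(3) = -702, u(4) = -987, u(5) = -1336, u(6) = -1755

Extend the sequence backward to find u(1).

-300

Δ: -227, -285, -349, -419
Δ²: -58, -64, -70
Δ³: -6, -6
The third differences are constant at -6.
Work back: -58 + 6 = -52;  -227 + 52 = -175;  -475 + 175 = -300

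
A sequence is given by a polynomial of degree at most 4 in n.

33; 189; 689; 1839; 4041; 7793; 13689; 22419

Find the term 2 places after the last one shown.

D1: 156  500  1150  2202  3752  5896  8730
D2: 344  650  1052  1550  2144  2834
D3: 306  402  498  594  690
D4: 96  96  96  96
The fourth differences are constant (96).
690 + 96 = 786;  2834 + 786 = 3620;  8730 + 3620 = 12350;  22419 + 12350 = 34769
786 + 96 = 882;  3620 + 882 = 4502;  12350 + 4502 = 16852;  34769 + 16852 = 51621

51621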